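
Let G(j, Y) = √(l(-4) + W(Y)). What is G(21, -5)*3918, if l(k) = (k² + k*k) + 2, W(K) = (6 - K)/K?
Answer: 3918*√795/5 ≈ 22094.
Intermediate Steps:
W(K) = (6 - K)/K
l(k) = 2 + 2*k² (l(k) = (k² + k²) + 2 = 2*k² + 2 = 2 + 2*k²)
G(j, Y) = √(34 + (6 - Y)/Y) (G(j, Y) = √((2 + 2*(-4)²) + (6 - Y)/Y) = √((2 + 2*16) + (6 - Y)/Y) = √((2 + 32) + (6 - Y)/Y) = √(34 + (6 - Y)/Y))
G(21, -5)*3918 = √(33 + 6/(-5))*3918 = √(33 + 6*(-⅕))*3918 = √(33 - 6/5)*3918 = √(159/5)*3918 = (√795/5)*3918 = 3918*√795/5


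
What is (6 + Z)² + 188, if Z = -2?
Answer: 204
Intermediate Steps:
(6 + Z)² + 188 = (6 - 2)² + 188 = 4² + 188 = 16 + 188 = 204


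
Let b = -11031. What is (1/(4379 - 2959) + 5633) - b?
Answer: 23662881/1420 ≈ 16664.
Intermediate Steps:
(1/(4379 - 2959) + 5633) - b = (1/(4379 - 2959) + 5633) - 1*(-11031) = (1/1420 + 5633) + 11031 = 7998861/1420 + 11031 = 23662881/1420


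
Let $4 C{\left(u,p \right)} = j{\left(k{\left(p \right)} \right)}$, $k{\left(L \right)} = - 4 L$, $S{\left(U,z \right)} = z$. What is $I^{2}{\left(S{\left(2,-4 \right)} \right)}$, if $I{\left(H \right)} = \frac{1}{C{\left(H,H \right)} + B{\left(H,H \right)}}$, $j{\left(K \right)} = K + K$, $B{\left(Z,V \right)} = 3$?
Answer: $\frac{1}{121} \approx 0.0082645$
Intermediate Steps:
$j{\left(K \right)} = 2 K$
$C{\left(u,p \right)} = - 2 p$ ($C{\left(u,p \right)} = \frac{2 \left(- 4 p\right)}{4} = \frac{\left(-8\right) p}{4} = - 2 p$)
$I{\left(H \right)} = \frac{1}{3 - 2 H}$ ($I{\left(H \right)} = \frac{1}{- 2 H + 3} = \frac{1}{3 - 2 H}$)
$I^{2}{\left(S{\left(2,-4 \right)} \right)} = \left(\frac{1}{3 - -8}\right)^{2} = \left(\frac{1}{3 + 8}\right)^{2} = \left(\frac{1}{11}\right)^{2} = \frac{1}{121}$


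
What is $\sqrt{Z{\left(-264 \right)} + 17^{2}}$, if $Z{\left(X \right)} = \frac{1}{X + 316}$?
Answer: $\frac{\sqrt{195377}}{26} \approx 17.001$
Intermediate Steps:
$Z{\left(X \right)} = \frac{1}{316 + X}$
$\sqrt{Z{\left(-264 \right)} + 17^{2}} = \sqrt{\frac{1}{316 - 264} + 17^{2}} = \sqrt{\frac{1}{52} + 289} = \sqrt{\frac{15029}{52}} = \frac{\sqrt{195377}}{26}$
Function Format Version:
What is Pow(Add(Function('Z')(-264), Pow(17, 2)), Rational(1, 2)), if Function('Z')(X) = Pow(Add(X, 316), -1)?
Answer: Mul(Rational(1, 26), Pow(195377, Rational(1, 2))) ≈ 17.001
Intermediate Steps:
Function('Z')(X) = Pow(Add(316, X), -1)
Pow(Add(Function('Z')(-264), Pow(17, 2)), Rational(1, 2)) = Pow(Add(Pow(Add(316, -264), -1), Pow(17, 2)), Rational(1, 2)) = Pow(Add(Pow(52, -1), 289), Rational(1, 2)) = Pow(Add(Rational(1, 52), 289), Rational(1, 2)) = Pow(Rational(15029, 52), Rational(1, 2)) = Mul(Rational(1, 26), Pow(195377, Rational(1, 2)))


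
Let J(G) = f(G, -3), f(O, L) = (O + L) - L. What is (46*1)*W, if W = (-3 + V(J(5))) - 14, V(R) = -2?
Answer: -874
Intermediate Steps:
f(O, L) = O (f(O, L) = (L + O) - L = O)
J(G) = G
W = -19 (W = (-3 - 2) - 14 = -5 - 14 = -19)
(46*1)*W = (46*1)*(-19) = 46*(-19) = -874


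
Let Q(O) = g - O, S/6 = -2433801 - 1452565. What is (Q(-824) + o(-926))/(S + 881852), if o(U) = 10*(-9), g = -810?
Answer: 19/5609086 ≈ 3.3874e-6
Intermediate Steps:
o(U) = -90
S = -23318196 (S = 6*(-2433801 - 1452565) = 6*(-3886366) = -23318196)
Q(O) = -810 - O
(Q(-824) + o(-926))/(S + 881852) = ((-810 - 1*(-824)) - 90)/(-23318196 + 881852) = ((-810 + 824) - 90)/(-22436344) = (14 - 90)*(-1/22436344) = -76*(-1/22436344) = 19/5609086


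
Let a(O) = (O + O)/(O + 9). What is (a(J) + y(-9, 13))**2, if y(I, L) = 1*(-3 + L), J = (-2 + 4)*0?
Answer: 100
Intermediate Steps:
J = 0 (J = 2*0 = 0)
y(I, L) = -3 + L
a(O) = 2*O/(9 + O) (a(O) = (2*O)/(9 + O) = 2*O/(9 + O))
(a(J) + y(-9, 13))**2 = (2*0/(9 + 0) + (-3 + 13))**2 = (2*0/9 + 10)**2 = (2*0*(1/9) + 10)**2 = (0 + 10)**2 = 10**2 = 100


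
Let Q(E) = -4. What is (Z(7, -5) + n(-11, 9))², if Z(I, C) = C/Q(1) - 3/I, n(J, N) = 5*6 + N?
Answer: 1243225/784 ≈ 1585.7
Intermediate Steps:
n(J, N) = 30 + N
Z(I, C) = -3/I - C/4 (Z(I, C) = C/(-4) - 3/I = C*(-¼) - 3/I = -C/4 - 3/I = -3/I - C/4)
(Z(7, -5) + n(-11, 9))² = ((-3/7 - ¼*(-5)) + (30 + 9))² = ((-3*⅐ + 5/4) + 39)² = ((-3/7 + 5/4) + 39)² = (23/28 + 39)² = (1115/28)² = 1243225/784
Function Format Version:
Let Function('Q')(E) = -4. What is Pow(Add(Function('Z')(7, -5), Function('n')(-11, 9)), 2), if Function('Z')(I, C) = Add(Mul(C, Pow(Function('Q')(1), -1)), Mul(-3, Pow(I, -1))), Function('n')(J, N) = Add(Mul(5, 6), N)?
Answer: Rational(1243225, 784) ≈ 1585.7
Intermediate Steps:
Function('n')(J, N) = Add(30, N)
Function('Z')(I, C) = Add(Mul(-3, Pow(I, -1)), Mul(Rational(-1, 4), C)) (Function('Z')(I, C) = Add(Mul(C, Pow(-4, -1)), Mul(-3, Pow(I, -1))) = Add(Mul(C, Rational(-1, 4)), Mul(-3, Pow(I, -1))) = Add(Mul(Rational(-1, 4), C), Mul(-3, Pow(I, -1))) = Add(Mul(-3, Pow(I, -1)), Mul(Rational(-1, 4), C)))
Pow(Add(Function('Z')(7, -5), Function('n')(-11, 9)), 2) = Pow(Add(Add(Mul(-3, Pow(7, -1)), Mul(Rational(-1, 4), -5)), Add(30, 9)), 2) = Pow(Add(Add(Mul(-3, Rational(1, 7)), Rational(5, 4)), 39), 2) = Pow(Add(Add(Rational(-3, 7), Rational(5, 4)), 39), 2) = Pow(Add(Rational(23, 28), 39), 2) = Pow(Rational(1115, 28), 2) = Rational(1243225, 784)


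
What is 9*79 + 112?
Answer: 823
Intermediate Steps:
9*79 + 112 = 711 + 112 = 823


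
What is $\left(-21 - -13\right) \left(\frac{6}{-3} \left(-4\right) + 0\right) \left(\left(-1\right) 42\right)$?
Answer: $2688$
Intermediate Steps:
$\left(-21 - -13\right) \left(\frac{6}{-3} \left(-4\right) + 0\right) \left(\left(-1\right) 42\right) = \left(-21 + 13\right) \left(6 \left(- \frac{1}{3}\right) \left(-4\right) + 0\right) \left(-42\right) = - 8 \left(\left(-2\right) \left(-4\right) + 0\right) \left(-42\right) = - 8 \left(8 + 0\right) \left(-42\right) = \left(-8\right) 8 \left(-42\right) = \left(-64\right) \left(-42\right) = 2688$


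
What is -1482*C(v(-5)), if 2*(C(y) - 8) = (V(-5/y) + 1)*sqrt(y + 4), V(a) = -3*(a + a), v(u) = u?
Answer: -11856 + 3705*I ≈ -11856.0 + 3705.0*I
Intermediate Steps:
V(a) = -6*a
C(y) = 8 + sqrt(4 + y)*(1 + 30/y)/2 (C(y) = 8 + ((-(-30)/y + 1)*sqrt(y + 4))/2 = 8 + ((30/y + 1)*sqrt(4 + y))/2 = 8 + ((1 + 30/y)*sqrt(4 + y))/2 = 8 + (sqrt(4 + y)*(1 + 30/y))/2 = 8 + sqrt(4 + y)*(1 + 30/y)/2)
-1482*C(v(-5)) = -1482*(8 + sqrt(4 - 5)/2 + 15*sqrt(4 - 5)/(-5)) = -1482*(8 + sqrt(-1)/2 + 15*(-1/5)*sqrt(-1)) = -1482*(8 + I/2 + 15*(-1/5)*I) = -1482*(8 + I/2 - 3*I) = -1482*(8 - 5*I/2) = -11856 + 3705*I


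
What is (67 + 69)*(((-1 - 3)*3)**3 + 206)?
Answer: -206992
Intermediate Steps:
(67 + 69)*(((-1 - 3)*3)**3 + 206) = 136*((-4*3)**3 + 206) = 136*((-12)**3 + 206) = 136*(-1728 + 206) = 136*(-1522) = -206992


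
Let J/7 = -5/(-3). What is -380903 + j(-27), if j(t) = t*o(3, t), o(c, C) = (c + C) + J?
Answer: -380570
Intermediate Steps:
J = 35/3 (J = 7*(-5/(-3)) = 7*(-5*(-⅓)) = 7*(5/3) = 35/3 ≈ 11.667)
o(c, C) = 35/3 + C + c (o(c, C) = (c + C) + 35/3 = (C + c) + 35/3 = 35/3 + C + c)
j(t) = t*(44/3 + t) (j(t) = t*(35/3 + t + 3) = t*(44/3 + t))
-380903 + j(-27) = -380903 + (⅓)*(-27)*(44 + 3*(-27)) = -380903 + (⅓)*(-27)*(44 - 81) = -380903 + (⅓)*(-27)*(-37) = -380903 + 333 = -380570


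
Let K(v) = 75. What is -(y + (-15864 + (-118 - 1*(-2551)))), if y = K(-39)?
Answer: 13356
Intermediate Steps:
y = 75
-(y + (-15864 + (-118 - 1*(-2551)))) = -(75 + (-15864 + (-118 - 1*(-2551)))) = -(75 + (-15864 + (-118 + 2551))) = -(75 + (-15864 + 2433)) = -(75 - 13431) = -1*(-13356) = 13356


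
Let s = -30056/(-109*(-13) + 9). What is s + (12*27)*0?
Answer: -15028/713 ≈ -21.077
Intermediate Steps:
s = -15028/713 (s = -30056/(1417 + 9) = -30056/1426 = -1*15028/713 = -15028/713 ≈ -21.077)
s + (12*27)*0 = -15028/713 + (12*27)*0 = -15028/713 + 324*0 = -15028/713 + 0 = -15028/713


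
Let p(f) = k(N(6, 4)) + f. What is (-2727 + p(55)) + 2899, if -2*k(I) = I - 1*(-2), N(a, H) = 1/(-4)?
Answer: 1809/8 ≈ 226.13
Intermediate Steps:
N(a, H) = -¼
k(I) = -1 - I/2 (k(I) = -(I - 1*(-2))/2 = -(I + 2)/2 = -(2 + I)/2 = -1 - I/2)
p(f) = -7/8 + f (p(f) = (-1 - ½*(-¼)) + f = (-1 + ⅛) + f = -7/8 + f)
(-2727 + p(55)) + 2899 = (-2727 + (-7/8 + 55)) + 2899 = (-2727 + 433/8) + 2899 = -21383/8 + 2899 = 1809/8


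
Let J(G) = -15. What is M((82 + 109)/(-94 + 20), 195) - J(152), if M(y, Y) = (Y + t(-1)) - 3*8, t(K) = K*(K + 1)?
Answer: 186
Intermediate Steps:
t(K) = K*(1 + K)
M(y, Y) = -24 + Y (M(y, Y) = (Y - (1 - 1)) - 3*8 = (Y - 1*0) - 24 = (Y + 0) - 24 = Y - 24 = -24 + Y)
M((82 + 109)/(-94 + 20), 195) - J(152) = (-24 + 195) - 1*(-15) = 171 + 15 = 186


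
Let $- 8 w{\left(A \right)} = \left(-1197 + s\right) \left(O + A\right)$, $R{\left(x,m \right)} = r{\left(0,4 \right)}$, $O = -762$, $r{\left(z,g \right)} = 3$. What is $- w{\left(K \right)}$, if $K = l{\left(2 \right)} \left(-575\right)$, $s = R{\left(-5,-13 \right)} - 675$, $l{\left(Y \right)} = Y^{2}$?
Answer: $\frac{2861439}{4} \approx 7.1536 \cdot 10^{5}$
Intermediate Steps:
$R{\left(x,m \right)} = 3$
$s = -672$ ($s = 3 - 675 = -672$)
$K = -2300$ ($K = 2^{2} \left(-575\right) = 4 \left(-575\right) = -2300$)
$w{\left(A \right)} = - \frac{712089}{4} + \frac{1869 A}{8}$ ($w{\left(A \right)} = - \frac{\left(-1197 - 672\right) \left(-762 + A\right)}{8} = - \frac{\left(-1869\right) \left(-762 + A\right)}{8} = - \frac{1424178 - 1869 A}{8} = - \frac{712089}{4} + \frac{1869 A}{8}$)
$- w{\left(K \right)} = - (- \frac{712089}{4} + \frac{1869}{8} \left(-2300\right)) = - (- \frac{712089}{4} - \frac{1074675}{2}) = \left(-1\right) \left(- \frac{2861439}{4}\right) = \frac{2861439}{4}$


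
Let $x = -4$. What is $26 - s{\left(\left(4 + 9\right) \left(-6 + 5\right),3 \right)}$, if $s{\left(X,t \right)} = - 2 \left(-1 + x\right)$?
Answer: $16$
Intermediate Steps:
$s{\left(X,t \right)} = 10$ ($s{\left(X,t \right)} = - 2 \left(-1 - 4\right) = \left(-2\right) \left(-5\right) = 10$)
$26 - s{\left(\left(4 + 9\right) \left(-6 + 5\right),3 \right)} = 26 - 10 = 16$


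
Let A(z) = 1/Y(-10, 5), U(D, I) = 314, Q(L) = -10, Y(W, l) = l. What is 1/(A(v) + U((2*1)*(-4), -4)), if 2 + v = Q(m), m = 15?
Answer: 5/1571 ≈ 0.0031827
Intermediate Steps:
v = -12 (v = -2 - 10 = -12)
A(z) = ⅕ (A(z) = 1/5 = ⅕)
1/(A(v) + U((2*1)*(-4), -4)) = 1/(⅕ + 314) = 1/(1571/5) = 5/1571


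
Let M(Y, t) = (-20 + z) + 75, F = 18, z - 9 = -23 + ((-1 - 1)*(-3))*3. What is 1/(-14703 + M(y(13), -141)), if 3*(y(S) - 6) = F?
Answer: -1/14644 ≈ -6.8287e-5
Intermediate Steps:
z = 4 (z = 9 + (-23 + ((-1 - 1)*(-3))*3) = 9 + (-23 - 2*(-3)*3) = 9 + (-23 + 6*3) = 9 + (-23 + 18) = 9 - 5 = 4)
y(S) = 12 (y(S) = 6 + (⅓)*18 = 6 + 6 = 12)
M(Y, t) = 59 (M(Y, t) = (-20 + 4) + 75 = -16 + 75 = 59)
1/(-14703 + M(y(13), -141)) = 1/(-14703 + 59) = 1/(-14644) = -1/14644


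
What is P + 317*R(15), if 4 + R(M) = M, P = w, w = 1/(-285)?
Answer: 993794/285 ≈ 3487.0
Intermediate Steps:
w = -1/285 ≈ -0.0035088
P = -1/285 ≈ -0.0035088
R(M) = -4 + M
P + 317*R(15) = -1/285 + 317*(-4 + 15) = -1/285 + 317*11 = -1/285 + 3487 = 993794/285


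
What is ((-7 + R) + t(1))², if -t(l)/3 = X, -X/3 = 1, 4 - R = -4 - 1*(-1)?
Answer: 81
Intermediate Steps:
R = 7 (R = 4 - (-4 - 1*(-1)) = 4 - (-4 + 1) = 4 - 1*(-3) = 4 + 3 = 7)
X = -3 (X = -3*1 = -3)
t(l) = 9 (t(l) = -3*(-3) = 9)
((-7 + R) + t(1))² = ((-7 + 7) + 9)² = (0 + 9)² = 9² = 81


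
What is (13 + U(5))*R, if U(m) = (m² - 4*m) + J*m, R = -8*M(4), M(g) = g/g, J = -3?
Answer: -24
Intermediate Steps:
M(g) = 1
R = -8 (R = -8*1 = -8)
U(m) = m² - 7*m (U(m) = (m² - 4*m) - 3*m = m² - 7*m)
(13 + U(5))*R = (13 + 5*(-7 + 5))*(-8) = (13 + 5*(-2))*(-8) = (13 - 10)*(-8) = 3*(-8) = -24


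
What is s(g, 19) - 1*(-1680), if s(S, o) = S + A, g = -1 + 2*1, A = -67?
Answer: 1614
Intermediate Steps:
g = 1 (g = -1 + 2 = 1)
s(S, o) = -67 + S (s(S, o) = S - 67 = -67 + S)
s(g, 19) - 1*(-1680) = (-67 + 1) - 1*(-1680) = -66 + 1680 = 1614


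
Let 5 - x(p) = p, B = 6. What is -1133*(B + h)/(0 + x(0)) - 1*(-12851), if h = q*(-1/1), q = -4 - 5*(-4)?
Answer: 15117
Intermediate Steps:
q = 16 (q = -4 + 20 = 16)
x(p) = 5 - p
h = -16 (h = 16*(-1/1) = 16*(-1*1) = 16*(-1) = -16)
-1133*(B + h)/(0 + x(0)) - 1*(-12851) = -1133*(6 - 16)/(0 + (5 - 1*0)) - 1*(-12851) = -(-11330)/(0 + (5 + 0)) + 12851 = -(-11330)/(0 + 5) + 12851 = -(-11330)/5 + 12851 = -1133*(-2) + 12851 = 2266 + 12851 = 15117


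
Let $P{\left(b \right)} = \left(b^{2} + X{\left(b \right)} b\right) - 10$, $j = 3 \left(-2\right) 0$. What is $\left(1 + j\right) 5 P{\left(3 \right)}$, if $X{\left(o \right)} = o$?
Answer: $40$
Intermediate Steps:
$j = 0$ ($j = \left(-6\right) 0 = 0$)
$P{\left(b \right)} = -10 + 2 b^{2}$ ($P{\left(b \right)} = \left(b^{2} + b b\right) - 10 = \left(b^{2} + b^{2}\right) - 10 = 2 b^{2} - 10 = -10 + 2 b^{2}$)
$\left(1 + j\right) 5 P{\left(3 \right)} = \left(1 + 0\right) 5 \left(-10 + 2 \cdot 3^{2}\right) = 1 \cdot 5 \left(-10 + 2 \cdot 9\right) = 5 \left(-10 + 18\right) = 5 \cdot 8 = 40$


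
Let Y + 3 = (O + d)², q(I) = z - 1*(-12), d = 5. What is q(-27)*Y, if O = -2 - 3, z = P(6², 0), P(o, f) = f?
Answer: -36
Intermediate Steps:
z = 0
O = -5
q(I) = 12 (q(I) = 0 - 1*(-12) = 0 + 12 = 12)
Y = -3 (Y = -3 + (-5 + 5)² = -3 + 0² = -3 + 0 = -3)
q(-27)*Y = 12*(-3) = -36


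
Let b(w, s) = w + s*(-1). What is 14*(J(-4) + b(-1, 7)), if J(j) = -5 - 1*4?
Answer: -238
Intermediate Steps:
b(w, s) = w - s
J(j) = -9 (J(j) = -5 - 4 = -9)
14*(J(-4) + b(-1, 7)) = 14*(-9 + (-1 - 1*7)) = 14*(-9 + (-1 - 7)) = 14*(-9 - 8) = 14*(-17) = -238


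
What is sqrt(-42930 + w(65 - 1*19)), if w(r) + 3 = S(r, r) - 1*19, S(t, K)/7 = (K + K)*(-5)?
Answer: 2*I*sqrt(11543) ≈ 214.88*I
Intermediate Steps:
S(t, K) = -70*K (S(t, K) = 7*((K + K)*(-5)) = 7*((2*K)*(-5)) = 7*(-10*K) = -70*K)
w(r) = -22 - 70*r (w(r) = -3 + (-70*r - 1*19) = -3 + (-70*r - 19) = -3 + (-19 - 70*r) = -22 - 70*r)
sqrt(-42930 + w(65 - 1*19)) = sqrt(-42930 + (-22 - 70*(65 - 1*19))) = sqrt(-42930 + (-22 - 70*(65 - 19))) = sqrt(-42930 + (-22 - 70*46)) = sqrt(-42930 + (-22 - 3220)) = sqrt(-42930 - 3242) = sqrt(-46172) = 2*I*sqrt(11543)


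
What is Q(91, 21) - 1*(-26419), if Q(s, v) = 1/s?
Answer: 2404130/91 ≈ 26419.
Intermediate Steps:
Q(91, 21) - 1*(-26419) = 1/91 - 1*(-26419) = 1/91 + 26419 = 2404130/91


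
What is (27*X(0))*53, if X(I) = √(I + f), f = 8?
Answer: 2862*√2 ≈ 4047.5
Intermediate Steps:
X(I) = √(8 + I) (X(I) = √(I + 8) = √(8 + I))
(27*X(0))*53 = (27*√(8 + 0))*53 = (27*√8)*53 = (27*(2*√2))*53 = (54*√2)*53 = 2862*√2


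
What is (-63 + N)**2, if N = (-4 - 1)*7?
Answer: 9604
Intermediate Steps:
N = -35 (N = -5*7 = -35)
(-63 + N)**2 = (-63 - 35)**2 = (-98)**2 = 9604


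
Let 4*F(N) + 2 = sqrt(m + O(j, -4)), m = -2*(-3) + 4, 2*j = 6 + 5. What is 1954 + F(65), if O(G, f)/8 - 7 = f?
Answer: 3907/2 + sqrt(34)/4 ≈ 1955.0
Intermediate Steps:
j = 11/2 (j = (6 + 5)/2 = (1/2)*11 = 11/2 ≈ 5.5000)
m = 10 (m = 6 + 4 = 10)
O(G, f) = 56 + 8*f
F(N) = -1/2 + sqrt(34)/4 (F(N) = -1/2 + sqrt(10 + (56 + 8*(-4)))/4 = -1/2 + sqrt(10 + (56 - 32))/4 = -1/2 + sqrt(10 + 24)/4 = -1/2 + sqrt(34)/4)
1954 + F(65) = 1954 + (-1/2 + sqrt(34)/4) = 3907/2 + sqrt(34)/4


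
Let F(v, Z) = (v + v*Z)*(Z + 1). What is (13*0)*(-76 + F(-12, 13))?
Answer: 0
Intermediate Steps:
F(v, Z) = (1 + Z)*(v + Z*v) (F(v, Z) = (v + Z*v)*(1 + Z) = (1 + Z)*(v + Z*v))
(13*0)*(-76 + F(-12, 13)) = (13*0)*(-76 - 12*(1 + 13**2 + 2*13)) = 0*(-76 - 12*(1 + 169 + 26)) = 0*(-76 - 12*196) = 0*(-76 - 2352) = 0*(-2428) = 0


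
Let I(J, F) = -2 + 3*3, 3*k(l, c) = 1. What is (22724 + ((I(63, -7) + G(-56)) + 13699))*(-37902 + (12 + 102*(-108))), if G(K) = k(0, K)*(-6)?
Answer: -1781547768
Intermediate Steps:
k(l, c) = ⅓ (k(l, c) = (⅓)*1 = ⅓)
G(K) = -2 (G(K) = (⅓)*(-6) = -2)
I(J, F) = 7 (I(J, F) = -2 + 9 = 7)
(22724 + ((I(63, -7) + G(-56)) + 13699))*(-37902 + (12 + 102*(-108))) = (22724 + ((7 - 2) + 13699))*(-37902 + (12 + 102*(-108))) = (22724 + (5 + 13699))*(-37902 + (12 - 11016)) = (22724 + 13704)*(-37902 - 11004) = 36428*(-48906) = -1781547768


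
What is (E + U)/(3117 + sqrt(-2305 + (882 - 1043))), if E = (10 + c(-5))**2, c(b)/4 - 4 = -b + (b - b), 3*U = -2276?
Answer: 4230808/9718155 - 4072*I*sqrt(274)/9718155 ≈ 0.43535 - 0.0069358*I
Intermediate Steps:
U = -2276/3 (U = (1/3)*(-2276) = -2276/3 ≈ -758.67)
c(b) = 16 - 4*b (c(b) = 16 + 4*(-b + (b - b)) = 16 + 4*(-b + 0) = 16 + 4*(-b) = 16 - 4*b)
E = 2116 (E = (10 + (16 - 4*(-5)))**2 = (10 + (16 + 20))**2 = (10 + 36)**2 = 46**2 = 2116)
(E + U)/(3117 + sqrt(-2305 + (882 - 1043))) = (2116 - 2276/3)/(3117 + sqrt(-2305 + (882 - 1043))) = 4072/(3*(3117 + sqrt(-2305 - 161))) = 4072/(3*(3117 + sqrt(-2466))) = 4072/(3*(3117 + 3*I*sqrt(274)))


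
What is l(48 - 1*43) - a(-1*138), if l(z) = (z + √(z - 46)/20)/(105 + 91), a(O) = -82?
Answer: 16077/196 + I*√41/3920 ≈ 82.026 + 0.0016335*I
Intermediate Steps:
l(z) = z/196 + √(-46 + z)/3920 (l(z) = (z + √(-46 + z)*(1/20))/196 = (z + √(-46 + z)/20)*(1/196) = z/196 + √(-46 + z)/3920)
l(48 - 1*43) - a(-1*138) = ((48 - 1*43)/196 + √(-46 + (48 - 1*43))/3920) - 1*(-82) = ((48 - 43)/196 + √(-46 + (48 - 43))/3920) + 82 = ((1/196)*5 + √(-46 + 5)/3920) + 82 = (5/196 + √(-41)/3920) + 82 = (5/196 + (I*√41)/3920) + 82 = (5/196 + I*√41/3920) + 82 = 16077/196 + I*√41/3920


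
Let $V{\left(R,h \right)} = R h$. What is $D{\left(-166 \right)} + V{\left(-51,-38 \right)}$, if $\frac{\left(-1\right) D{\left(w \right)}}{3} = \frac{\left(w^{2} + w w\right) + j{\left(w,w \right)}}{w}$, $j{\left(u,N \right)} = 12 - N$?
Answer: $\frac{243789}{83} \approx 2937.2$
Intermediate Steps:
$D{\left(w \right)} = - \frac{3 \left(12 - w + 2 w^{2}\right)}{w}$ ($D{\left(w \right)} = - 3 \frac{\left(w^{2} + w w\right) - \left(-12 + w\right)}{w} = - 3 \frac{\left(w^{2} + w^{2}\right) - \left(-12 + w\right)}{w} = - 3 \frac{2 w^{2} - \left(-12 + w\right)}{w} = - 3 \frac{12 - w + 2 w^{2}}{w} = - \frac{3 \left(12 - w + 2 w^{2}\right)}{w}$)
$D{\left(-166 \right)} + V{\left(-51,-38 \right)} = \left(3 - \frac{36}{-166} - -996\right) - -1938 = \left(3 - - \frac{18}{83} + 996\right) + 1938 = \left(3 + \frac{18}{83} + 996\right) + 1938 = \frac{82935}{83} + 1938 = \frac{243789}{83}$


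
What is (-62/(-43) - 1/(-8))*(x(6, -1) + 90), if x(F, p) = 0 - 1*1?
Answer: 47971/344 ≈ 139.45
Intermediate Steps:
x(F, p) = -1 (x(F, p) = 0 - 1 = -1)
(-62/(-43) - 1/(-8))*(x(6, -1) + 90) = (-62/(-43) - 1/(-8))*(-1 + 90) = (-62*(-1/43) - 1*(-1/8))*89 = (62/43 + 1/8)*89 = (539/344)*89 = 47971/344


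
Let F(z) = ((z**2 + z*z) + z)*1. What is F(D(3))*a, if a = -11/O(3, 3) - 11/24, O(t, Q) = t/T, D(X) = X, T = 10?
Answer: -6237/8 ≈ -779.63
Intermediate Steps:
O(t, Q) = t/10
a = -297/8 (a = -11/((1/10)*3) - 11/24 = -11/3/10 - 11*1/24 = -11*10/3 - 11/24 = -110/3 - 11/24 = -297/8 ≈ -37.125)
F(z) = z + 2*z**2 (F(z) = ((z**2 + z**2) + z)*1 = (2*z**2 + z)*1 = (z + 2*z**2)*1 = z + 2*z**2)
F(D(3))*a = (3*(1 + 2*3))*(-297/8) = (3*(1 + 6))*(-297/8) = (3*7)*(-297/8) = 21*(-297/8) = -6237/8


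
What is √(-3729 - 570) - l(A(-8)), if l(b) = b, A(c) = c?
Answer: 8 + I*√4299 ≈ 8.0 + 65.567*I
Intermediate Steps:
√(-3729 - 570) - l(A(-8)) = √(-3729 - 570) - 1*(-8) = √(-4299) + 8 = I*√4299 + 8 = 8 + I*√4299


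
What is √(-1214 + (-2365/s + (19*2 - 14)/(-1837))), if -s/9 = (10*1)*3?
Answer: I*√1317776729874/33066 ≈ 34.717*I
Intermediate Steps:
s = -270 (s = -9*10*1*3 = -90*3 = -9*30 = -270)
√(-1214 + (-2365/s + (19*2 - 14)/(-1837))) = √(-1214 + (-2365/(-270) + (19*2 - 14)/(-1837))) = √(-1214 + (-2365*(-1/270) + (38 - 14)*(-1/1837))) = √(-1214 + (473/54 + 24*(-1/1837))) = √(-1214 + (473/54 - 24/1837)) = √(-1214 + 867605/99198) = √(-119558767/99198) = I*√1317776729874/33066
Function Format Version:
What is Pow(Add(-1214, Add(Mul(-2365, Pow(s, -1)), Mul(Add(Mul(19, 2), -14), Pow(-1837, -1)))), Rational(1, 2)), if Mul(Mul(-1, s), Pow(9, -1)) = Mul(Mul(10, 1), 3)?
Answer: Mul(Rational(1, 33066), I, Pow(1317776729874, Rational(1, 2))) ≈ Mul(34.717, I)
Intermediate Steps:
s = -270 (s = Mul(-9, Mul(Mul(10, 1), 3)) = Mul(-9, Mul(10, 3)) = Mul(-9, 30) = -270)
Pow(Add(-1214, Add(Mul(-2365, Pow(s, -1)), Mul(Add(Mul(19, 2), -14), Pow(-1837, -1)))), Rational(1, 2)) = Pow(Add(-1214, Add(Mul(-2365, Pow(-270, -1)), Mul(Add(Mul(19, 2), -14), Pow(-1837, -1)))), Rational(1, 2)) = Pow(Add(-1214, Add(Mul(-2365, Rational(-1, 270)), Mul(Add(38, -14), Rational(-1, 1837)))), Rational(1, 2)) = Pow(Add(-1214, Add(Rational(473, 54), Mul(24, Rational(-1, 1837)))), Rational(1, 2)) = Pow(Add(-1214, Add(Rational(473, 54), Rational(-24, 1837))), Rational(1, 2)) = Pow(Add(-1214, Rational(867605, 99198)), Rational(1, 2)) = Pow(Rational(-119558767, 99198), Rational(1, 2)) = Mul(Rational(1, 33066), I, Pow(1317776729874, Rational(1, 2)))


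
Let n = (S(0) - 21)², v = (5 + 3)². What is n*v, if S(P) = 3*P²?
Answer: 28224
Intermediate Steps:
v = 64 (v = 8² = 64)
n = 441 (n = (3*0² - 21)² = (3*0 - 21)² = (0 - 21)² = (-21)² = 441)
n*v = 441*64 = 28224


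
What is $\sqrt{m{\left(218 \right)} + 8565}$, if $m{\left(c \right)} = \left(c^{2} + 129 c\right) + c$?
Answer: $3 \sqrt{9381} \approx 290.57$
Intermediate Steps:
$m{\left(c \right)} = c^{2} + 130 c$
$\sqrt{m{\left(218 \right)} + 8565} = \sqrt{218 \left(130 + 218\right) + 8565} = \sqrt{218 \cdot 348 + 8565} = \sqrt{75864 + 8565} = \sqrt{84429} = 3 \sqrt{9381}$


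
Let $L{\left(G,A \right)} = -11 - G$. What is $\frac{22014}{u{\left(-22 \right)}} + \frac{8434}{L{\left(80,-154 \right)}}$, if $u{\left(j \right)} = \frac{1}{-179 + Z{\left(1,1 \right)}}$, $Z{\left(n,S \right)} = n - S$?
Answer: $- \frac{358594480}{91} \approx -3.9406 \cdot 10^{6}$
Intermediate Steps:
$u{\left(j \right)} = - \frac{1}{179}$ ($u{\left(j \right)} = \frac{1}{-179 + \left(1 - 1\right)} = \frac{1}{-179 + 0} = \frac{1}{-179} = - \frac{1}{179}$)
$\frac{22014}{u{\left(-22 \right)}} + \frac{8434}{L{\left(80,-154 \right)}} = \frac{22014}{- \frac{1}{179}} + \frac{8434}{-11 - 80} = 22014 \left(-179\right) + \frac{8434}{-11 - 80} = -3940506 + \frac{8434}{-91} = -3940506 + 8434 \left(- \frac{1}{91}\right) = -3940506 - \frac{8434}{91} = - \frac{358594480}{91}$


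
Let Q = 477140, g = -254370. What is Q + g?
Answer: 222770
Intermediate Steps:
Q + g = 477140 - 254370 = 222770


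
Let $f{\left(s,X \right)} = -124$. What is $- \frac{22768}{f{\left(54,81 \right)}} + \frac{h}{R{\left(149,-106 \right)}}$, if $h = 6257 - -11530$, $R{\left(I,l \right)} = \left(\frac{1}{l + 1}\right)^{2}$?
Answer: $\frac{6079157617}{31} \approx 1.961 \cdot 10^{8}$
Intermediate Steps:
$R{\left(I,l \right)} = \frac{1}{\left(1 + l\right)^{2}}$ ($R{\left(I,l \right)} = \left(\frac{1}{1 + l}\right)^{2} = \frac{1}{\left(1 + l\right)^{2}}$)
$h = 17787$ ($h = 6257 + 11530 = 17787$)
$- \frac{22768}{f{\left(54,81 \right)}} + \frac{h}{R{\left(149,-106 \right)}} = - \frac{22768}{-124} + \frac{17787}{\frac{1}{\left(1 - 106\right)^{2}}} = \left(-22768\right) \left(- \frac{1}{124}\right) + \frac{17787}{\frac{1}{11025}} = \frac{5692}{31} + 17787 \frac{1}{\frac{1}{11025}} = \frac{5692}{31} + 17787 \cdot 11025 = \frac{5692}{31} + 196101675 = \frac{6079157617}{31}$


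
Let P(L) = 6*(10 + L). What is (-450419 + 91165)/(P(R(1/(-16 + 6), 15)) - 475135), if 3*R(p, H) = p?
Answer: 898135/1187688 ≈ 0.75620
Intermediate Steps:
R(p, H) = p/3
P(L) = 60 + 6*L
(-450419 + 91165)/(P(R(1/(-16 + 6), 15)) - 475135) = (-450419 + 91165)/((60 + 6*(1/(3*(-16 + 6)))) - 475135) = -359254/((60 + 6*((⅓)/(-10))) - 475135) = -359254/((60 + 6*((⅓)*(-⅒))) - 475135) = -359254/((60 + 6*(-1/30)) - 475135) = -359254/((60 - ⅕) - 475135) = -359254/(299/5 - 475135) = -359254/(-2375376/5) = -359254*(-5/2375376) = 898135/1187688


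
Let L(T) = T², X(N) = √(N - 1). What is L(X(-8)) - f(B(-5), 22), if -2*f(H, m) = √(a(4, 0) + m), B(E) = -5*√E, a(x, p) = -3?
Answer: -9 + √19/2 ≈ -6.8205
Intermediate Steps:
X(N) = √(-1 + N)
f(H, m) = -√(-3 + m)/2
L(X(-8)) - f(B(-5), 22) = (√(-1 - 8))² - (-1)*√(-3 + 22)/2 = (√(-9))² - (-1)*√19/2 = (3*I)² + √19/2 = -9 + √19/2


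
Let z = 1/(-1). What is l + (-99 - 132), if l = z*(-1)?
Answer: -230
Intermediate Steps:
z = -1
l = 1 (l = -1*(-1) = 1)
l + (-99 - 132) = 1 + (-99 - 132) = 1 - 231 = -230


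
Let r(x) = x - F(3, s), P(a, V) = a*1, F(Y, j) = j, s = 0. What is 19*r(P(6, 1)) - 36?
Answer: 78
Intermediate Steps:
P(a, V) = a
r(x) = x (r(x) = x - 1*0 = x + 0 = x)
19*r(P(6, 1)) - 36 = 19*6 - 36 = 114 - 36 = 78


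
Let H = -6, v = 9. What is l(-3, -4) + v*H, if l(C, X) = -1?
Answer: -55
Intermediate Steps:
l(-3, -4) + v*H = -1 + 9*(-6) = -1 - 54 = -55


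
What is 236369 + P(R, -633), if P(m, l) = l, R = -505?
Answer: 235736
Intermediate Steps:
236369 + P(R, -633) = 236369 - 633 = 235736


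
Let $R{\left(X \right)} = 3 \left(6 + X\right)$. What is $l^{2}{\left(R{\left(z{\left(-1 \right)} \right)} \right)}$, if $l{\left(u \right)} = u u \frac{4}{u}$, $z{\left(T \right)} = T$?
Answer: $3600$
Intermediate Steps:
$R{\left(X \right)} = 18 + 3 X$
$l{\left(u \right)} = 4 u$ ($l{\left(u \right)} = u^{2} \frac{4}{u} = 4 u$)
$l^{2}{\left(R{\left(z{\left(-1 \right)} \right)} \right)} = \left(4 \left(18 + 3 \left(-1\right)\right)\right)^{2} = \left(4 \left(18 - 3\right)\right)^{2} = \left(4 \cdot 15\right)^{2} = 60^{2} = 3600$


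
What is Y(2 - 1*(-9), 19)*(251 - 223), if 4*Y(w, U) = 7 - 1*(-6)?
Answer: 91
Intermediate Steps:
Y(w, U) = 13/4 (Y(w, U) = (7 - 1*(-6))/4 = (7 + 6)/4 = (1/4)*13 = 13/4)
Y(2 - 1*(-9), 19)*(251 - 223) = 13*(251 - 223)/4 = (13/4)*28 = 91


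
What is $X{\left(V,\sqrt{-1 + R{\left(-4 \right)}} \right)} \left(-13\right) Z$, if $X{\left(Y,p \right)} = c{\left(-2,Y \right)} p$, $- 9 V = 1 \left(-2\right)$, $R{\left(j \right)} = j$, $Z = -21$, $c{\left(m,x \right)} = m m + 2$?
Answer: $1638 i \sqrt{5} \approx 3662.7 i$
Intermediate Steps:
$c{\left(m,x \right)} = 2 + m^{2}$ ($c{\left(m,x \right)} = m^{2} + 2 = 2 + m^{2}$)
$V = \frac{2}{9}$ ($V = - \frac{1 \left(-2\right)}{9} = \left(- \frac{1}{9}\right) \left(-2\right) = \frac{2}{9} \approx 0.22222$)
$X{\left(Y,p \right)} = 6 p$ ($X{\left(Y,p \right)} = \left(2 + \left(-2\right)^{2}\right) p = \left(2 + 4\right) p = 6 p$)
$X{\left(V,\sqrt{-1 + R{\left(-4 \right)}} \right)} \left(-13\right) Z = 6 \sqrt{-1 - 4} \left(-13\right) \left(-21\right) = 6 \sqrt{-5} \left(-13\right) \left(-21\right) = 6 i \sqrt{5} \left(-13\right) \left(-21\right) = - 78 i \sqrt{5} \left(-21\right) = 1638 i \sqrt{5}$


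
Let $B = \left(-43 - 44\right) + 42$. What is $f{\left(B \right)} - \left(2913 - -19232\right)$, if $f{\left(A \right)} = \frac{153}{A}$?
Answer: $- \frac{110742}{5} \approx -22148.0$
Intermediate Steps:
$B = -45$ ($B = -87 + 42 = -45$)
$f{\left(B \right)} - \left(2913 - -19232\right) = \frac{153}{-45} - \left(2913 - -19232\right) = 153 \left(- \frac{1}{45}\right) - \left(2913 + 19232\right) = - \frac{17}{5} - 22145 = - \frac{110742}{5}$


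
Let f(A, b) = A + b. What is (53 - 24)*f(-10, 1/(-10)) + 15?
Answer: -2779/10 ≈ -277.90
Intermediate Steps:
(53 - 24)*f(-10, 1/(-10)) + 15 = (53 - 24)*(-10 + 1/(-10)) + 15 = 29*(-10 + 1*(-⅒)) + 15 = 29*(-10 - ⅒) + 15 = 29*(-101/10) + 15 = -2929/10 + 15 = -2779/10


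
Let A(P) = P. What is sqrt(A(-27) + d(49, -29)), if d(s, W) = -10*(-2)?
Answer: I*sqrt(7) ≈ 2.6458*I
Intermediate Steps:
d(s, W) = 20
sqrt(A(-27) + d(49, -29)) = sqrt(-27 + 20) = sqrt(-7) = I*sqrt(7)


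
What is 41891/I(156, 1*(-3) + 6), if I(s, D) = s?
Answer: 41891/156 ≈ 268.53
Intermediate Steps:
41891/I(156, 1*(-3) + 6) = 41891/156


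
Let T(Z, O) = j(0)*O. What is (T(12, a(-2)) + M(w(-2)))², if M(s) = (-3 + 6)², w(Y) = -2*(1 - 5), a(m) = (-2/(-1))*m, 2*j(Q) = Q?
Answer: 81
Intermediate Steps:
j(Q) = Q/2
a(m) = 2*m (a(m) = (-2*(-1))*m = 2*m)
T(Z, O) = 0 (T(Z, O) = ((½)*0)*O = 0*O = 0)
w(Y) = 8 (w(Y) = -2*(-4) = 8)
M(s) = 9 (M(s) = 3² = 9)
(T(12, a(-2)) + M(w(-2)))² = (0 + 9)² = 9² = 81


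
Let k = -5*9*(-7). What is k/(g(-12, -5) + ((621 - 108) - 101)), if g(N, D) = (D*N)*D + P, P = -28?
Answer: 15/4 ≈ 3.7500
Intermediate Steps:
g(N, D) = -28 + N*D**2 (g(N, D) = (D*N)*D - 28 = N*D**2 - 28 = -28 + N*D**2)
k = 315 (k = -45*(-7) = 315)
k/(g(-12, -5) + ((621 - 108) - 101)) = 315/((-28 - 12*(-5)**2) + ((621 - 108) - 101)) = 315/((-28 - 12*25) + (513 - 101)) = 315/((-28 - 300) + 412) = 315/(-328 + 412) = 315/84 = (1/84)*315 = 15/4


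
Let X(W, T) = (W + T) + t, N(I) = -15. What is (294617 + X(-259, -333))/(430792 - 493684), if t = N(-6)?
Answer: -147005/31446 ≈ -4.6748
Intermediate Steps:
t = -15
X(W, T) = -15 + T + W (X(W, T) = (W + T) - 15 = (T + W) - 15 = -15 + T + W)
(294617 + X(-259, -333))/(430792 - 493684) = (294617 + (-15 - 333 - 259))/(430792 - 493684) = (294617 - 607)/(-62892) = 294010*(-1/62892) = -147005/31446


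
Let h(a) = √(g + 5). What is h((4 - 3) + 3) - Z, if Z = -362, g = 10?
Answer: 362 + √15 ≈ 365.87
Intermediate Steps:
h(a) = √15 (h(a) = √(10 + 5) = √15)
h((4 - 3) + 3) - Z = √15 - 1*(-362) = √15 + 362 = 362 + √15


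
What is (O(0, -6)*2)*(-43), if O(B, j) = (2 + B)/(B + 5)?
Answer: -172/5 ≈ -34.400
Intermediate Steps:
O(B, j) = (2 + B)/(5 + B)
(O(0, -6)*2)*(-43) = (((2 + 0)/(5 + 0))*2)*(-43) = ((2/5)*2)*(-43) = (((⅕)*2)*2)*(-43) = ((⅖)*2)*(-43) = (⅘)*(-43) = -172/5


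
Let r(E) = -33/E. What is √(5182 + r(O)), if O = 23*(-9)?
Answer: √24672261/69 ≈ 71.987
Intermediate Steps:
O = -207
√(5182 + r(O)) = √(5182 - 33/(-207)) = √(5182 - 33*(-1/207)) = √(5182 + 11/69) = √(357569/69) = √24672261/69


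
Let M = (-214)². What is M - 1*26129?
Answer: 19667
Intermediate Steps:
M = 45796
M - 1*26129 = 45796 - 1*26129 = 45796 - 26129 = 19667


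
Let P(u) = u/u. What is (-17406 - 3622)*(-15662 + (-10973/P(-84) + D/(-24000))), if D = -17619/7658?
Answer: 1225456742229377/2188000 ≈ 5.6008e+8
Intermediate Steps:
P(u) = 1
D = -2517/1094 (D = -17619*1/7658 = -2517/1094 ≈ -2.3007)
(-17406 - 3622)*(-15662 + (-10973/P(-84) + D/(-24000))) = (-17406 - 3622)*(-15662 + (-10973/1 - 2517/1094/(-24000))) = -21028*(-15662 + (-10973*1 - 2517/1094*(-1/24000))) = -21028*(-15662 + (-10973 + 839/8752000)) = -21028*(-15662 - 96035695161/8752000) = -21028*(-233109519161/8752000) = 1225456742229377/2188000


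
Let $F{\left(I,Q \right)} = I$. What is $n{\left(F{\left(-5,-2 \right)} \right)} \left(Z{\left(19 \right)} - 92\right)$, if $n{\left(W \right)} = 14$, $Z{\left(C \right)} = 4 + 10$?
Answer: $-1092$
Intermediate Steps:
$Z{\left(C \right)} = 14$
$n{\left(F{\left(-5,-2 \right)} \right)} \left(Z{\left(19 \right)} - 92\right) = 14 \left(14 - 92\right) = 14 \left(-78\right) = -1092$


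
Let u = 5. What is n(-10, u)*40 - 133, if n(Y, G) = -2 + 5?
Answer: -13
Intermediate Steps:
n(Y, G) = 3
n(-10, u)*40 - 133 = 3*40 - 133 = 120 - 133 = -13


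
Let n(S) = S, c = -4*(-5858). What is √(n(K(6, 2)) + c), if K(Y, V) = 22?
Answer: 3*√2606 ≈ 153.15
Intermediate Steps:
c = 23432
√(n(K(6, 2)) + c) = √(22 + 23432) = √23454 = 3*√2606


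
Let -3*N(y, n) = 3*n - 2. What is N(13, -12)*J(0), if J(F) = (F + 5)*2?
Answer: 380/3 ≈ 126.67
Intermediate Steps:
J(F) = 10 + 2*F (J(F) = (5 + F)*2 = 10 + 2*F)
N(y, n) = ⅔ - n (N(y, n) = -(3*n - 2)/3 = -(-2 + 3*n)/3 = ⅔ - n)
N(13, -12)*J(0) = (⅔ - 1*(-12))*(10 + 2*0) = (⅔ + 12)*(10 + 0) = (38/3)*10 = 380/3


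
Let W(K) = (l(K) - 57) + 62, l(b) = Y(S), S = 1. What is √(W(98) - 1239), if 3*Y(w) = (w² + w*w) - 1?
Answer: I*√11103/3 ≈ 35.124*I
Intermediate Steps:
Y(w) = -⅓ + 2*w²/3 (Y(w) = ((w² + w*w) - 1)/3 = ((w² + w²) - 1)/3 = (2*w² - 1)/3 = (-1 + 2*w²)/3 = -⅓ + 2*w²/3)
l(b) = ⅓ (l(b) = -⅓ + (⅔)*1² = -⅓ + (⅔)*1 = -⅓ + ⅔ = ⅓)
W(K) = 16/3 (W(K) = (⅓ - 57) + 62 = -170/3 + 62 = 16/3)
√(W(98) - 1239) = √(16/3 - 1239) = √(-3701/3) = I*√11103/3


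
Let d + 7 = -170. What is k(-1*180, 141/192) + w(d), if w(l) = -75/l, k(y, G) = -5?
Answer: -270/59 ≈ -4.5763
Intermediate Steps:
d = -177 (d = -7 - 170 = -177)
k(-1*180, 141/192) + w(d) = -5 - 75/(-177) = -5 - 75*(-1/177) = -5 + 25/59 = -270/59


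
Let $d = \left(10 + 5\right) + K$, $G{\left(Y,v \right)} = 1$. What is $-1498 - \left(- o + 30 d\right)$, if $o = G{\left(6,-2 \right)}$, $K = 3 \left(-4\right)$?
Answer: $-1587$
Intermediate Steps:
$K = -12$
$d = 3$ ($d = \left(10 + 5\right) - 12 = 15 - 12 = 3$)
$o = 1$
$-1498 - \left(- o + 30 d\right) = -1498 + \left(1 - 90\right) = -1498 - 89 = -1587$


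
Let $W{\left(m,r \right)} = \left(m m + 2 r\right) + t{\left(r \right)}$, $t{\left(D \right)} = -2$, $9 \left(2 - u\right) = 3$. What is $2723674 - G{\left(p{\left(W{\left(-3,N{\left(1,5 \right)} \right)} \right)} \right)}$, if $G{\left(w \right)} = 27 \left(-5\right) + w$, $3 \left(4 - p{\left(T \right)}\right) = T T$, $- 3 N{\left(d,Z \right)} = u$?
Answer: $\frac{661887424}{243} \approx 2.7238 \cdot 10^{6}$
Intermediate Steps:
$u = \frac{5}{3}$ ($u = 2 - \frac{1}{3} = \frac{5}{3} \approx 1.6667$)
$N{\left(d,Z \right)} = - \frac{5}{9}$ ($N{\left(d,Z \right)} = \left(- \frac{1}{3}\right) \frac{5}{3} = - \frac{5}{9}$)
$W{\left(m,r \right)} = -2 + m^{2} + 2 r$ ($W{\left(m,r \right)} = \left(m m + 2 r\right) - 2 = \left(m^{2} + 2 r\right) - 2 = -2 + m^{2} + 2 r$)
$p{\left(T \right)} = 4 - \frac{T^{2}}{3}$ ($p{\left(T \right)} = 4 - \frac{T T}{3} = 4 - \frac{T^{2}}{3}$)
$G{\left(w \right)} = -135 + w$
$2723674 - G{\left(p{\left(W{\left(-3,N{\left(1,5 \right)} \right)} \right)} \right)} = 2723674 - \left(-135 + \left(4 - \frac{\left(-2 + \left(-3\right)^{2} + 2 \left(- \frac{5}{9}\right)\right)^{2}}{3}\right)\right) = 2723674 - \left(-135 + \left(4 - \frac{\left(-2 + 9 - \frac{10}{9}\right)^{2}}{3}\right)\right) = 2723674 - \left(-135 + \left(4 - \frac{\left(\frac{53}{9}\right)^{2}}{3}\right)\right) = 2723674 - \left(-135 + \left(4 - \frac{2809}{243}\right)\right) = 2723674 - \left(-135 - \frac{1837}{243}\right) = 2723674 - - \frac{34642}{243} = 2723674 + \frac{34642}{243} = \frac{661887424}{243}$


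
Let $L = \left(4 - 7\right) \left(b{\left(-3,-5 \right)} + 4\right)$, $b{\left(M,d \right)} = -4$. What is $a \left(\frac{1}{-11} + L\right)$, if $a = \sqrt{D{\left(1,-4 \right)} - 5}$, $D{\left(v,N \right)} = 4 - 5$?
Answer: $- \frac{i \sqrt{6}}{11} \approx - 0.22268 i$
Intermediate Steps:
$D{\left(v,N \right)} = -1$ ($D{\left(v,N \right)} = 4 - 5 = -1$)
$L = 0$ ($L = \left(4 - 7\right) \left(-4 + 4\right) = \left(-3\right) 0 = 0$)
$a = i \sqrt{6}$ ($a = \sqrt{-1 - 5} = \sqrt{-6} = i \sqrt{6} \approx 2.4495 i$)
$a \left(\frac{1}{-11} + L\right) = i \sqrt{6} \left(\frac{1}{-11} + 0\right) = i \sqrt{6} \left(- \frac{1}{11} + 0\right) = i \sqrt{6} \left(- \frac{1}{11}\right) = - \frac{i \sqrt{6}}{11}$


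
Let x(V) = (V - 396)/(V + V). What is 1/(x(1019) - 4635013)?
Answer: -2038/9446155871 ≈ -2.1575e-7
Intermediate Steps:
x(V) = (-396 + V)/(2*V) (x(V) = (-396 + V)/((2*V)) = (-396 + V)*(1/(2*V)) = (-396 + V)/(2*V))
1/(x(1019) - 4635013) = 1/((1/2)*(-396 + 1019)/1019 - 4635013) = 1/((1/2)*(1/1019)*623 - 4635013) = 1/(623/2038 - 4635013) = 1/(-9446155871/2038) = -2038/9446155871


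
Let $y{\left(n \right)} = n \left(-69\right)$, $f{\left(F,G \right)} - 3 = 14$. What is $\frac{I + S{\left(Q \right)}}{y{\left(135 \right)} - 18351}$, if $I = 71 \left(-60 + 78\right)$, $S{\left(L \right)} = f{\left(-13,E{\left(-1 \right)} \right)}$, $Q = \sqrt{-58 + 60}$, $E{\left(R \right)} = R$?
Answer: $- \frac{1295}{27666} \approx -0.046808$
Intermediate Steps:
$f{\left(F,G \right)} = 17$ ($f{\left(F,G \right)} = 3 + 14 = 17$)
$y{\left(n \right)} = - 69 n$
$Q = \sqrt{2} \approx 1.4142$
$S{\left(L \right)} = 17$
$I = 1278$ ($I = 71 \cdot 18 = 1278$)
$\frac{I + S{\left(Q \right)}}{y{\left(135 \right)} - 18351} = \frac{1278 + 17}{\left(-69\right) 135 - 18351} = \frac{1295}{-9315 - 18351} = \frac{1295}{-27666} = 1295 \left(- \frac{1}{27666}\right) = - \frac{1295}{27666}$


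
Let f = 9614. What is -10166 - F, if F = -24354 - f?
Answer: 23802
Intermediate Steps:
F = -33968 (F = -24354 - 1*9614 = -24354 - 9614 = -33968)
-10166 - F = -10166 - 1*(-33968) = -10166 + 33968 = 23802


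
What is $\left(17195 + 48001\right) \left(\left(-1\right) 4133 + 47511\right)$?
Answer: $2828072088$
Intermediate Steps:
$\left(17195 + 48001\right) \left(\left(-1\right) 4133 + 47511\right) = 65196 \left(-4133 + 47511\right) = 65196 \cdot 43378 = 2828072088$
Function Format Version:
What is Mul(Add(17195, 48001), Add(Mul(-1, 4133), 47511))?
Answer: 2828072088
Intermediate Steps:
Mul(Add(17195, 48001), Add(Mul(-1, 4133), 47511)) = Mul(65196, Add(-4133, 47511)) = Mul(65196, 43378) = 2828072088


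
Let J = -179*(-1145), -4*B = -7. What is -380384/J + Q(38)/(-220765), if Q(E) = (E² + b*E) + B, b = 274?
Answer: -69124623129/36197512460 ≈ -1.9097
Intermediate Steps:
B = 7/4 (B = -¼*(-7) = 7/4 ≈ 1.7500)
Q(E) = 7/4 + E² + 274*E (Q(E) = (E² + 274*E) + 7/4 = 7/4 + E² + 274*E)
J = 204955
-380384/J + Q(38)/(-220765) = -380384/204955 + (7/4 + 38² + 274*38)/(-220765) = -380384*1/204955 + (7/4 + 1444 + 10412)*(-1/220765) = -380384/204955 + (47431/4)*(-1/220765) = -380384/204955 - 47431/883060 = -69124623129/36197512460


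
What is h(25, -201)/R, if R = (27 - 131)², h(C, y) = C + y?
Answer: -11/676 ≈ -0.016272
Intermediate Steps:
R = 10816 (R = (-104)² = 10816)
h(25, -201)/R = (25 - 201)/10816 = -176*1/10816 = -11/676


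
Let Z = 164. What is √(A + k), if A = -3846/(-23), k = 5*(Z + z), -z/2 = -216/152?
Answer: 2*√47810422/437 ≈ 31.645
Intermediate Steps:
z = 54/19 (z = -(-432)/152 = -2*(-27/19) = 54/19 ≈ 2.8421)
k = 15850/19 (k = 5*(164 + 54/19) = 5*(3170/19) = 15850/19 ≈ 834.21)
A = 3846/23 (A = -3846*(-1/23) = 3846/23 ≈ 167.22)
√(A + k) = √(3846/23 + 15850/19) = √(437624/437) = 2*√47810422/437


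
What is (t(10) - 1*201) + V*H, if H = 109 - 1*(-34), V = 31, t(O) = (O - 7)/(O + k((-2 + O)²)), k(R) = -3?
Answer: 29627/7 ≈ 4232.4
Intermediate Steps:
t(O) = (-7 + O)/(-3 + O) (t(O) = (O - 7)/(O - 3) = (-7 + O)/(-3 + O))
H = 143 (H = 109 + 34 = 143)
(t(10) - 1*201) + V*H = ((-7 + 10)/(-3 + 10) - 1*201) + 31*143 = (3/7 - 201) + 4433 = -1404/7 + 4433 = 29627/7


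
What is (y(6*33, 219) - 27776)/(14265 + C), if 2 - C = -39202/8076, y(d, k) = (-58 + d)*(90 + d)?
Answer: 7236096/8232821 ≈ 0.87893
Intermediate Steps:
C = 27677/4038 (C = 2 - (-39202)/8076 = 2 - 1*(-19601/4038) = 2 + 19601/4038 = 27677/4038 ≈ 6.8541)
(y(6*33, 219) - 27776)/(14265 + C) = ((-5220 + (6*33)**2 + 32*(6*33)) - 27776)/(14265 + 27677/4038) = ((-5220 + 198**2 + 32*198) - 27776)/(57629747/4038) = ((-5220 + 39204 + 6336) - 27776)*(4038/57629747) = (40320 - 27776)*(4038/57629747) = 12544*(4038/57629747) = 7236096/8232821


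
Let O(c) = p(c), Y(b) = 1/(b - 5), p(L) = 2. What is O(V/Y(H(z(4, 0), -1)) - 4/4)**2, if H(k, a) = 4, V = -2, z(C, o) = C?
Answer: 4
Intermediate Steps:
Y(b) = 1/(-5 + b)
O(c) = 2
O(V/Y(H(z(4, 0), -1)) - 4/4)**2 = 2**2 = 4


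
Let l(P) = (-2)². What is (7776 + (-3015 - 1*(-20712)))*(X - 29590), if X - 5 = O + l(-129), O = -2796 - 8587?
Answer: -1043475972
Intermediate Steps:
l(P) = 4
O = -11383
X = -11374 (X = 5 + (-11383 + 4) = 5 - 11379 = -11374)
(7776 + (-3015 - 1*(-20712)))*(X - 29590) = (7776 + (-3015 - 1*(-20712)))*(-11374 - 29590) = (7776 + (-3015 + 20712))*(-40964) = (7776 + 17697)*(-40964) = 25473*(-40964) = -1043475972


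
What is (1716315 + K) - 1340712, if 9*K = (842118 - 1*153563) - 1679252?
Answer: 2389730/9 ≈ 2.6553e+5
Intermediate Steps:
K = -990697/9 (K = ((842118 - 1*153563) - 1679252)/9 = ((842118 - 153563) - 1679252)/9 = (688555 - 1679252)/9 = (1/9)*(-990697) = -990697/9 ≈ -1.1008e+5)
(1716315 + K) - 1340712 = (1716315 - 990697/9) - 1340712 = 14456138/9 - 1340712 = 2389730/9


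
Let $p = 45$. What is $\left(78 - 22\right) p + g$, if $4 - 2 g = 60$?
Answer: $2492$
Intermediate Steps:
$g = -28$ ($g = 2 - 30 = -28$)
$\left(78 - 22\right) p + g = \left(78 - 22\right) 45 - 28 = 56 \cdot 45 - 28 = 2520 - 28 = 2492$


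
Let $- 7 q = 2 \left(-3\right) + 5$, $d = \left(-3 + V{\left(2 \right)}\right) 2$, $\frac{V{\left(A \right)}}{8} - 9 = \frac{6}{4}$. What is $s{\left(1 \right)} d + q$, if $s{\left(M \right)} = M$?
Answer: $\frac{1135}{7} \approx 162.14$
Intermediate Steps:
$V{\left(A \right)} = 84$ ($V{\left(A \right)} = 72 + 8 \cdot \frac{6}{4} = 72 + 8 \cdot 6 \cdot \frac{1}{4} = 72 + 8 \cdot \frac{3}{2} = 72 + 12 = 84$)
$d = 162$ ($d = \left(-3 + 84\right) 2 = 81 \cdot 2 = 162$)
$q = \frac{1}{7}$ ($q = - \frac{2 \left(-3\right) + 5}{7} = - \frac{-6 + 5}{7} = \left(- \frac{1}{7}\right) \left(-1\right) = \frac{1}{7} \approx 0.14286$)
$s{\left(1 \right)} d + q = 1 \cdot 162 + \frac{1}{7} = 162 + \frac{1}{7} = \frac{1135}{7}$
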